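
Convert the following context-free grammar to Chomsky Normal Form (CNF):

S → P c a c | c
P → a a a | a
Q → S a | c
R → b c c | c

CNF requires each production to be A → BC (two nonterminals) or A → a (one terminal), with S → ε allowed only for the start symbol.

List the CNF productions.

TC → c; TA → a; S → c; P → a; Q → c; TB → b; R → c; S → P X0; X0 → TC X1; X1 → TA TC; P → TA X2; X2 → TA TA; Q → S TA; R → TB X3; X3 → TC TC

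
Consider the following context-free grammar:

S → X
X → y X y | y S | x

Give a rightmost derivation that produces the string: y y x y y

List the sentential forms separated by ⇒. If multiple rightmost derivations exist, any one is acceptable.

S ⇒ X ⇒ y X y ⇒ y y X y y ⇒ y y x y y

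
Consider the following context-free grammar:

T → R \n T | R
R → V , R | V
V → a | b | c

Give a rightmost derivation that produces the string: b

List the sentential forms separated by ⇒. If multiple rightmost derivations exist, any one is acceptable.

T ⇒ R ⇒ V ⇒ b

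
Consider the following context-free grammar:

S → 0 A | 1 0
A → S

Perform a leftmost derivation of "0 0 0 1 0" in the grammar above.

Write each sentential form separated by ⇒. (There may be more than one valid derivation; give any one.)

S ⇒ 0 A ⇒ 0 S ⇒ 0 0 A ⇒ 0 0 S ⇒ 0 0 0 A ⇒ 0 0 0 S ⇒ 0 0 0 1 0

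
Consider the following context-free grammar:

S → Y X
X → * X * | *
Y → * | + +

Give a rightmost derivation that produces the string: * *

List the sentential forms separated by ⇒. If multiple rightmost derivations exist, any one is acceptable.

S ⇒ Y X ⇒ Y * ⇒ * *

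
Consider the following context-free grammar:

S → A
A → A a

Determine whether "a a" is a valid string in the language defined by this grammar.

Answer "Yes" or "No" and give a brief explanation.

No - no valid derivation exists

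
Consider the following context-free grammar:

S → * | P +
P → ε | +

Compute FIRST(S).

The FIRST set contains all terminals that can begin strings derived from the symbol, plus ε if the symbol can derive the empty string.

We compute FIRST(S) using the standard algorithm.
FIRST(P) = {+, ε}
FIRST(S) = {*, +}
Therefore, FIRST(S) = {*, +}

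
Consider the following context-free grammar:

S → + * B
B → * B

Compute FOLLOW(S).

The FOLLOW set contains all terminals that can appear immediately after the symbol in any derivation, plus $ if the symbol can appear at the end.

We compute FOLLOW(S) using the standard algorithm.
FOLLOW(S) starts with {$}.
FIRST(B) = {*}
FIRST(S) = {+}
FOLLOW(B) = {$}
FOLLOW(S) = {$}
Therefore, FOLLOW(S) = {$}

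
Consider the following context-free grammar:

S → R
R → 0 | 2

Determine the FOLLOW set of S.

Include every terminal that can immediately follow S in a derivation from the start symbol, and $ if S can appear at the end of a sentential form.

We compute FOLLOW(S) using the standard algorithm.
FOLLOW(S) starts with {$}.
FIRST(R) = {0, 2}
FIRST(S) = {0, 2}
FOLLOW(R) = {$}
FOLLOW(S) = {$}
Therefore, FOLLOW(S) = {$}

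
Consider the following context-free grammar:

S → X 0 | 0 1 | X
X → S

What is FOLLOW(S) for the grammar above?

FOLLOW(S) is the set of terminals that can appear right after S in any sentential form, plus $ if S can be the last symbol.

We compute FOLLOW(S) using the standard algorithm.
FOLLOW(S) starts with {$}.
FIRST(S) = {0}
FIRST(X) = {0}
FOLLOW(S) = {$, 0}
FOLLOW(X) = {$, 0}
Therefore, FOLLOW(S) = {$, 0}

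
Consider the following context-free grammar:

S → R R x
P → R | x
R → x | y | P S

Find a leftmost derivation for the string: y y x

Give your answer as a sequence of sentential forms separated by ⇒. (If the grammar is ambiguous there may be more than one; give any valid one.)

S ⇒ R R x ⇒ y R x ⇒ y y x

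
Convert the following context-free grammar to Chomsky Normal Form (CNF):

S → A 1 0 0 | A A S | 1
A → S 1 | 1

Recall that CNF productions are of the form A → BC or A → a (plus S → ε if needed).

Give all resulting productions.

T1 → 1; T0 → 0; S → 1; A → 1; S → A X0; X0 → T1 X1; X1 → T0 T0; S → A X2; X2 → A S; A → S T1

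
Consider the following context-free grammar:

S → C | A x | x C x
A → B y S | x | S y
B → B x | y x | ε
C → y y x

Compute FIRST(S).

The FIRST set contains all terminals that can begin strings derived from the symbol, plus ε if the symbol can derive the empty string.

We compute FIRST(S) using the standard algorithm.
FIRST(A) = {x, y}
FIRST(B) = {x, y, ε}
FIRST(C) = {y}
FIRST(S) = {x, y}
Therefore, FIRST(S) = {x, y}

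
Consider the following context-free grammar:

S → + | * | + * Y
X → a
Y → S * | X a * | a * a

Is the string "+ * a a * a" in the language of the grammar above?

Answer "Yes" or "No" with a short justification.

No - no valid derivation exists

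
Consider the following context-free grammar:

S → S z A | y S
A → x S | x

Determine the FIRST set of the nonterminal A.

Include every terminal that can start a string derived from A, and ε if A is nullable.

We compute FIRST(A) using the standard algorithm.
FIRST(A) = {x}
FIRST(S) = {y}
Therefore, FIRST(A) = {x}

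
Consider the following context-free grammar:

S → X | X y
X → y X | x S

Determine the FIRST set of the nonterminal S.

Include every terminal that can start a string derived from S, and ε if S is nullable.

We compute FIRST(S) using the standard algorithm.
FIRST(S) = {x, y}
FIRST(X) = {x, y}
Therefore, FIRST(S) = {x, y}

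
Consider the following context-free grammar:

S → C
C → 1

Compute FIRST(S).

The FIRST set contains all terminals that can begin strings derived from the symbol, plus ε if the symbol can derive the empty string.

We compute FIRST(S) using the standard algorithm.
FIRST(C) = {1}
FIRST(S) = {1}
Therefore, FIRST(S) = {1}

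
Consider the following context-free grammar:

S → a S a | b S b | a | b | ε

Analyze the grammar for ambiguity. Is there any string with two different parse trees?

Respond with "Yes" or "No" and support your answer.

No - the grammar is unambiguous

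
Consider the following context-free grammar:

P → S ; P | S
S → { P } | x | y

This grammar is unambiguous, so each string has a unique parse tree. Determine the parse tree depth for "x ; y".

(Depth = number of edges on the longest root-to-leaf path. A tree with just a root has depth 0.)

3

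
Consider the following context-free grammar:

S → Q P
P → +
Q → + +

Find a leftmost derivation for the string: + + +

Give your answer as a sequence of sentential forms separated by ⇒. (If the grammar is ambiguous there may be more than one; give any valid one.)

S ⇒ Q P ⇒ + + P ⇒ + + +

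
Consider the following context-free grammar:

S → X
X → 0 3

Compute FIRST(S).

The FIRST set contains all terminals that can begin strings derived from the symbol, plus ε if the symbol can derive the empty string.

We compute FIRST(S) using the standard algorithm.
FIRST(S) = {0}
FIRST(X) = {0}
Therefore, FIRST(S) = {0}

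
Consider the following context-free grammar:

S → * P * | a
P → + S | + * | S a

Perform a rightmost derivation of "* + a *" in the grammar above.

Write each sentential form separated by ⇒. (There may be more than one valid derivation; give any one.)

S ⇒ * P * ⇒ * + S * ⇒ * + a *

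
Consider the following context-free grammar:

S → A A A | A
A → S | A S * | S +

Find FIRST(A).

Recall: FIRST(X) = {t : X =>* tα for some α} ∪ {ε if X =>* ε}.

We compute FIRST(A) using the standard algorithm.
FIRST(A) = {}
FIRST(S) = {}
Therefore, FIRST(A) = {}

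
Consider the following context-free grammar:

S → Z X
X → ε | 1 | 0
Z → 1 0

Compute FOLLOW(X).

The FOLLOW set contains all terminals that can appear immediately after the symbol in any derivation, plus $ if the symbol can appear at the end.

We compute FOLLOW(X) using the standard algorithm.
FOLLOW(S) starts with {$}.
FIRST(S) = {1}
FIRST(X) = {0, 1, ε}
FIRST(Z) = {1}
FOLLOW(S) = {$}
FOLLOW(X) = {$}
FOLLOW(Z) = {$, 0, 1}
Therefore, FOLLOW(X) = {$}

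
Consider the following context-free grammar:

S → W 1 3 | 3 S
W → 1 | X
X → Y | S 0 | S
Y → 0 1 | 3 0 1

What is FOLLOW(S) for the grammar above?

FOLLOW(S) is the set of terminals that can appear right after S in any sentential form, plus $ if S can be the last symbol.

We compute FOLLOW(S) using the standard algorithm.
FOLLOW(S) starts with {$}.
FIRST(S) = {0, 1, 3}
FIRST(W) = {0, 1, 3}
FIRST(X) = {0, 1, 3}
FIRST(Y) = {0, 3}
FOLLOW(S) = {$, 0, 1}
FOLLOW(W) = {1}
FOLLOW(X) = {1}
FOLLOW(Y) = {1}
Therefore, FOLLOW(S) = {$, 0, 1}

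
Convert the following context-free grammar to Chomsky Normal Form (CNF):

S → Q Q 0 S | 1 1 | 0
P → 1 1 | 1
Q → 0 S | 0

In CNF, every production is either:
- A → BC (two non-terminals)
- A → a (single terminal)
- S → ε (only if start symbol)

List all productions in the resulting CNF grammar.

T0 → 0; T1 → 1; S → 0; P → 1; Q → 0; S → Q X0; X0 → Q X1; X1 → T0 S; S → T1 T1; P → T1 T1; Q → T0 S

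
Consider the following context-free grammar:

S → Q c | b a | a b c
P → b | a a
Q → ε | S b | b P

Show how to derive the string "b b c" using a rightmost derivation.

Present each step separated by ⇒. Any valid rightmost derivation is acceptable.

S ⇒ Q c ⇒ b P c ⇒ b b c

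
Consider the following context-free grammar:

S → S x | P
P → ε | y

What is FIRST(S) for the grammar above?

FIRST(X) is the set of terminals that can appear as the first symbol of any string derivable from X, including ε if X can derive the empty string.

We compute FIRST(S) using the standard algorithm.
FIRST(P) = {y, ε}
FIRST(S) = {x, y, ε}
Therefore, FIRST(S) = {x, y, ε}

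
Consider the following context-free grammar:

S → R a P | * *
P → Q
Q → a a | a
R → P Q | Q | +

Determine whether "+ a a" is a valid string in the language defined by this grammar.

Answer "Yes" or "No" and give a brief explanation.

Yes - a valid derivation exists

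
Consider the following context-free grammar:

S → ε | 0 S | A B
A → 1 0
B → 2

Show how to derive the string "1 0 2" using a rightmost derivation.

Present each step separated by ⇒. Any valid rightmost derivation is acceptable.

S ⇒ A B ⇒ A 2 ⇒ 1 0 2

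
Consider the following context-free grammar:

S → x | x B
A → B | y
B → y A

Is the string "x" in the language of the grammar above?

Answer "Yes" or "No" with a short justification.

Yes - a valid derivation exists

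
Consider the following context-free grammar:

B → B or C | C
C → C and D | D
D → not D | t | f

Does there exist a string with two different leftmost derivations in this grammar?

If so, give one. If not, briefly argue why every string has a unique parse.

No - every string in the language has a unique leftmost derivation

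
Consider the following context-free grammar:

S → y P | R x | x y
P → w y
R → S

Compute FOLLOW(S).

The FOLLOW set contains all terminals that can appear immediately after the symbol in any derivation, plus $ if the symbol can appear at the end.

We compute FOLLOW(S) using the standard algorithm.
FOLLOW(S) starts with {$}.
FIRST(P) = {w}
FIRST(R) = {x, y}
FIRST(S) = {x, y}
FOLLOW(P) = {$, x}
FOLLOW(R) = {x}
FOLLOW(S) = {$, x}
Therefore, FOLLOW(S) = {$, x}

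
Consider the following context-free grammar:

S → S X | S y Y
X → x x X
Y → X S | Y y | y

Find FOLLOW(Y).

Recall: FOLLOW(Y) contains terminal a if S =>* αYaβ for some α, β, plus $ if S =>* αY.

We compute FOLLOW(Y) using the standard algorithm.
FOLLOW(S) starts with {$}.
FIRST(S) = {}
FIRST(X) = {x}
FIRST(Y) = {x, y}
FOLLOW(S) = {$, x, y}
FOLLOW(X) = {$, x, y}
FOLLOW(Y) = {$, x, y}
Therefore, FOLLOW(Y) = {$, x, y}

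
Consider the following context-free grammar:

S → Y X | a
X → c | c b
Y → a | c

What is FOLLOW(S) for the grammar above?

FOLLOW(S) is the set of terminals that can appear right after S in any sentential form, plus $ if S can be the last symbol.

We compute FOLLOW(S) using the standard algorithm.
FOLLOW(S) starts with {$}.
FIRST(S) = {a, c}
FIRST(X) = {c}
FIRST(Y) = {a, c}
FOLLOW(S) = {$}
FOLLOW(X) = {$}
FOLLOW(Y) = {c}
Therefore, FOLLOW(S) = {$}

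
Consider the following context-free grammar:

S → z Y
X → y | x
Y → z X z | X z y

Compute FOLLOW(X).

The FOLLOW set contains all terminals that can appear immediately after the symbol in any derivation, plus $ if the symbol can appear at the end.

We compute FOLLOW(X) using the standard algorithm.
FOLLOW(S) starts with {$}.
FIRST(S) = {z}
FIRST(X) = {x, y}
FIRST(Y) = {x, y, z}
FOLLOW(S) = {$}
FOLLOW(X) = {z}
FOLLOW(Y) = {$}
Therefore, FOLLOW(X) = {z}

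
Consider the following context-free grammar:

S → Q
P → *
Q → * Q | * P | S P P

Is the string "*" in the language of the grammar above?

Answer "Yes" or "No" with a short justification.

No - no valid derivation exists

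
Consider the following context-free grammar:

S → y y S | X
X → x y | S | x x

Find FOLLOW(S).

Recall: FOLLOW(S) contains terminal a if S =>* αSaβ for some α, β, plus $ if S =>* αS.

We compute FOLLOW(S) using the standard algorithm.
FOLLOW(S) starts with {$}.
FIRST(S) = {x, y}
FIRST(X) = {x, y}
FOLLOW(S) = {$}
FOLLOW(X) = {$}
Therefore, FOLLOW(S) = {$}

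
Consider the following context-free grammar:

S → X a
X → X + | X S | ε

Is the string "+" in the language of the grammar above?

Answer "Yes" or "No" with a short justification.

No - no valid derivation exists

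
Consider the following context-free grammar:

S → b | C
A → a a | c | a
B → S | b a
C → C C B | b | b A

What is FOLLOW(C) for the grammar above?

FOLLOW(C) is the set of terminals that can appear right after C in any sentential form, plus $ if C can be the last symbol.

We compute FOLLOW(C) using the standard algorithm.
FOLLOW(S) starts with {$}.
FIRST(A) = {a, c}
FIRST(B) = {b}
FIRST(C) = {b}
FIRST(S) = {b}
FOLLOW(A) = {$, b}
FOLLOW(B) = {$, b}
FOLLOW(C) = {$, b}
FOLLOW(S) = {$, b}
Therefore, FOLLOW(C) = {$, b}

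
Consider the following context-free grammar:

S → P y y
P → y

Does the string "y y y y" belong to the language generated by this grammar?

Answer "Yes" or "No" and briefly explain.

No - no valid derivation exists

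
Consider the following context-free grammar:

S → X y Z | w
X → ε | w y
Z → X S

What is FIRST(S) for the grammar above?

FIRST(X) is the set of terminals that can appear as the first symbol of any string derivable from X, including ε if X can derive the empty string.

We compute FIRST(S) using the standard algorithm.
FIRST(S) = {w, y}
FIRST(X) = {w, ε}
FIRST(Z) = {w, y}
Therefore, FIRST(S) = {w, y}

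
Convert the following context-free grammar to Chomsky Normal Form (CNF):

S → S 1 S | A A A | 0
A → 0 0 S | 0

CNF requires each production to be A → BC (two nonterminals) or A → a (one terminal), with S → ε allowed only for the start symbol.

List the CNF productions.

T1 → 1; S → 0; T0 → 0; A → 0; S → S X0; X0 → T1 S; S → A X1; X1 → A A; A → T0 X2; X2 → T0 S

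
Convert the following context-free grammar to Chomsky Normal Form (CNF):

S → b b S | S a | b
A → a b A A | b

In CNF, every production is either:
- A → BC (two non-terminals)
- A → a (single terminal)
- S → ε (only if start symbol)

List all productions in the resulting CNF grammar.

TB → b; TA → a; S → b; A → b; S → TB X0; X0 → TB S; S → S TA; A → TA X1; X1 → TB X2; X2 → A A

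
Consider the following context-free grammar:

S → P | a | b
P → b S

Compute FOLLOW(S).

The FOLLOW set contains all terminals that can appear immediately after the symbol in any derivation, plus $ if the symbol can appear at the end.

We compute FOLLOW(S) using the standard algorithm.
FOLLOW(S) starts with {$}.
FIRST(P) = {b}
FIRST(S) = {a, b}
FOLLOW(P) = {$}
FOLLOW(S) = {$}
Therefore, FOLLOW(S) = {$}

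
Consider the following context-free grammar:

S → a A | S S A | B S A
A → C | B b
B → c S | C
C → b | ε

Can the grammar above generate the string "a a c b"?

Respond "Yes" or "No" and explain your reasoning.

No - no valid derivation exists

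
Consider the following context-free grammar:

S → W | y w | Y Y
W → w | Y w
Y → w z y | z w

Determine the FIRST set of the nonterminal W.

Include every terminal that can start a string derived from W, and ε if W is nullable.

We compute FIRST(W) using the standard algorithm.
FIRST(S) = {w, y, z}
FIRST(W) = {w, z}
FIRST(Y) = {w, z}
Therefore, FIRST(W) = {w, z}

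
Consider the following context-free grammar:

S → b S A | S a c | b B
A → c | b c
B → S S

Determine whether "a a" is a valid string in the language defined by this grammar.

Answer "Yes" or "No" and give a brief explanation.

No - no valid derivation exists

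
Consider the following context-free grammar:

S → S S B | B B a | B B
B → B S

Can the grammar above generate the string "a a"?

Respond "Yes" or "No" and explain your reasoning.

No - no valid derivation exists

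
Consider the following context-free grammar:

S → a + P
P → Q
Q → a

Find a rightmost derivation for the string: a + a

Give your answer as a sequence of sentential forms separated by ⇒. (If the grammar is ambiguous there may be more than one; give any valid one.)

S ⇒ a + P ⇒ a + Q ⇒ a + a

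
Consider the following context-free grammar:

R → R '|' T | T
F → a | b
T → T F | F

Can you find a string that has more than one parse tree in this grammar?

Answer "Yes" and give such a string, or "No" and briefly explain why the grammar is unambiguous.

No - the grammar is unambiguous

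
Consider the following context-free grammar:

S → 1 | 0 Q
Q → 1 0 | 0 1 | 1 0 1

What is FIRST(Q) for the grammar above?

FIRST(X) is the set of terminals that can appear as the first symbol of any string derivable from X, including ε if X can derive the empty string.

We compute FIRST(Q) using the standard algorithm.
FIRST(Q) = {0, 1}
FIRST(S) = {0, 1}
Therefore, FIRST(Q) = {0, 1}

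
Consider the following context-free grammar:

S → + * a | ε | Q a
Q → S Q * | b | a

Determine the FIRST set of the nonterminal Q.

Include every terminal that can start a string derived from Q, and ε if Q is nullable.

We compute FIRST(Q) using the standard algorithm.
FIRST(Q) = {+, a, b}
FIRST(S) = {+, a, b, ε}
Therefore, FIRST(Q) = {+, a, b}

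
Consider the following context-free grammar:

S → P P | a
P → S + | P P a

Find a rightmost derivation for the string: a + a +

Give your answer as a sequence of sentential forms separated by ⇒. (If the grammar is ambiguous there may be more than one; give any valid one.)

S ⇒ P P ⇒ P S + ⇒ P a + ⇒ S + a + ⇒ a + a +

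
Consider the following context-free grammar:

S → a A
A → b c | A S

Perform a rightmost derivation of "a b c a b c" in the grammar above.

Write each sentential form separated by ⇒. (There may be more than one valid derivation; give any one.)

S ⇒ a A ⇒ a A S ⇒ a A a A ⇒ a A a b c ⇒ a b c a b c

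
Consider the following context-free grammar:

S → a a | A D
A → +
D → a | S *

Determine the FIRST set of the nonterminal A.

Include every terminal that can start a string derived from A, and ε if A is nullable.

We compute FIRST(A) using the standard algorithm.
FIRST(A) = {+}
FIRST(D) = {+, a}
FIRST(S) = {+, a}
Therefore, FIRST(A) = {+}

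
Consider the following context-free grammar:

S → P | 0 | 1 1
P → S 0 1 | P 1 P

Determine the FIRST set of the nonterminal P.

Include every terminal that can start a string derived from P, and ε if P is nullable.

We compute FIRST(P) using the standard algorithm.
FIRST(P) = {0, 1}
FIRST(S) = {0, 1}
Therefore, FIRST(P) = {0, 1}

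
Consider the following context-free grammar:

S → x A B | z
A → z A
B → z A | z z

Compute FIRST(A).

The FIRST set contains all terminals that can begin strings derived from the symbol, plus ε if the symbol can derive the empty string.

We compute FIRST(A) using the standard algorithm.
FIRST(A) = {z}
FIRST(B) = {z}
FIRST(S) = {x, z}
Therefore, FIRST(A) = {z}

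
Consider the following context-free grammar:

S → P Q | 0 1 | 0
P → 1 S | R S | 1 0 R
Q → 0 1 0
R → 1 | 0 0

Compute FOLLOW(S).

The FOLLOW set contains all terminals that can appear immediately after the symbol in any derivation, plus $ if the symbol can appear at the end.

We compute FOLLOW(S) using the standard algorithm.
FOLLOW(S) starts with {$}.
FIRST(P) = {0, 1}
FIRST(Q) = {0}
FIRST(R) = {0, 1}
FIRST(S) = {0, 1}
FOLLOW(P) = {0}
FOLLOW(Q) = {$, 0}
FOLLOW(R) = {0, 1}
FOLLOW(S) = {$, 0}
Therefore, FOLLOW(S) = {$, 0}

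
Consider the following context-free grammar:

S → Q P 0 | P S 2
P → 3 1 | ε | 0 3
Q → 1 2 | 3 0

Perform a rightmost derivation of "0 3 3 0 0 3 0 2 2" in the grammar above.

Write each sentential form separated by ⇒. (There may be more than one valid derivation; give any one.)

S ⇒ P S 2 ⇒ P P S 2 2 ⇒ P P Q P 0 2 2 ⇒ P P Q 0 3 0 2 2 ⇒ P P 3 0 0 3 0 2 2 ⇒ P 3 0 0 3 0 2 2 ⇒ 0 3 3 0 0 3 0 2 2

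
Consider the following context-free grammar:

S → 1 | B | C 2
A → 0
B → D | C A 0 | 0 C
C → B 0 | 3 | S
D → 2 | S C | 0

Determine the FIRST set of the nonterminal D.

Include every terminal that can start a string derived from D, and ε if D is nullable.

We compute FIRST(D) using the standard algorithm.
FIRST(A) = {0}
FIRST(B) = {0, 1, 2, 3}
FIRST(C) = {0, 1, 2, 3}
FIRST(D) = {0, 1, 2, 3}
FIRST(S) = {0, 1, 2, 3}
Therefore, FIRST(D) = {0, 1, 2, 3}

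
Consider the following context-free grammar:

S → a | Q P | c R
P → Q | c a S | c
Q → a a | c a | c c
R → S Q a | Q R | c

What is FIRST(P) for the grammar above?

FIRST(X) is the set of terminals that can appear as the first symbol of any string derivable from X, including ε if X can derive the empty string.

We compute FIRST(P) using the standard algorithm.
FIRST(P) = {a, c}
FIRST(Q) = {a, c}
FIRST(R) = {a, c}
FIRST(S) = {a, c}
Therefore, FIRST(P) = {a, c}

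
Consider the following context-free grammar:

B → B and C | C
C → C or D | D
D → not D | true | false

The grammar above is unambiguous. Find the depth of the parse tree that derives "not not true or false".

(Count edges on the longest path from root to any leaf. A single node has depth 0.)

6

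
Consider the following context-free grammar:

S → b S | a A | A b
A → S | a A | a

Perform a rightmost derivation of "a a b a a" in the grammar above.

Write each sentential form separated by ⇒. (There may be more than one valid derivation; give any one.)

S ⇒ a A ⇒ a a A ⇒ a a S ⇒ a a b S ⇒ a a b a A ⇒ a a b a a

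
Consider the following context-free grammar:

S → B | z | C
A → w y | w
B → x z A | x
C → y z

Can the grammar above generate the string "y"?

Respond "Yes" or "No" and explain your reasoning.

No - no valid derivation exists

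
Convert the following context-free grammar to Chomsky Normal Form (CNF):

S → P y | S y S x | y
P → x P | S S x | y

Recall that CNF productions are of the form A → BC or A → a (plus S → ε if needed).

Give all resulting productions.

TY → y; TX → x; S → y; P → y; S → P TY; S → S X0; X0 → TY X1; X1 → S TX; P → TX P; P → S X2; X2 → S TX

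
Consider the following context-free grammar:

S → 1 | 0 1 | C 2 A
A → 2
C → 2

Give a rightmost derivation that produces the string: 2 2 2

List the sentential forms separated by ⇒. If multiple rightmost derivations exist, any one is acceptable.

S ⇒ C 2 A ⇒ C 2 2 ⇒ 2 2 2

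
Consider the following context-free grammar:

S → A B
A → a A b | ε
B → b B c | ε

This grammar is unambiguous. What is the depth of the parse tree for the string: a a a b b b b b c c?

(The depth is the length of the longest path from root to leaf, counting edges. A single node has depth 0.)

5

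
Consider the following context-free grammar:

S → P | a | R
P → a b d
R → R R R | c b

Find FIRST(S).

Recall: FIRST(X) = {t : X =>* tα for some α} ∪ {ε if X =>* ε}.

We compute FIRST(S) using the standard algorithm.
FIRST(P) = {a}
FIRST(R) = {c}
FIRST(S) = {a, c}
Therefore, FIRST(S) = {a, c}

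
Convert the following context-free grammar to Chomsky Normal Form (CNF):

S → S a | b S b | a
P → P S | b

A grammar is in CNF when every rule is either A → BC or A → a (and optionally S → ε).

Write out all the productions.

TA → a; TB → b; S → a; P → b; S → S TA; S → TB X0; X0 → S TB; P → P S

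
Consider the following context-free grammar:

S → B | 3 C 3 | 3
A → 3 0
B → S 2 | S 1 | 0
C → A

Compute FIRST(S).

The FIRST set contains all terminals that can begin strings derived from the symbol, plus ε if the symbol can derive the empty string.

We compute FIRST(S) using the standard algorithm.
FIRST(A) = {3}
FIRST(B) = {0, 3}
FIRST(C) = {3}
FIRST(S) = {0, 3}
Therefore, FIRST(S) = {0, 3}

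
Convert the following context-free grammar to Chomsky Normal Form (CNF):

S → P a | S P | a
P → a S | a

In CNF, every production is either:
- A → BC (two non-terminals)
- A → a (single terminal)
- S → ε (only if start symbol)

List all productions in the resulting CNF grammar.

TA → a; S → a; P → a; S → P TA; S → S P; P → TA S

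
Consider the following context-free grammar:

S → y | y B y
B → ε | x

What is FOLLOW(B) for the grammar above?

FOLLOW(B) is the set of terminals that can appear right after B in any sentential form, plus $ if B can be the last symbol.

We compute FOLLOW(B) using the standard algorithm.
FOLLOW(S) starts with {$}.
FIRST(B) = {x, ε}
FIRST(S) = {y}
FOLLOW(B) = {y}
FOLLOW(S) = {$}
Therefore, FOLLOW(B) = {y}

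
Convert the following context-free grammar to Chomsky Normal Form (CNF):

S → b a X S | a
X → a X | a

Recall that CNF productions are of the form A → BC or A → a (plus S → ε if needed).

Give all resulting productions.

TB → b; TA → a; S → a; X → a; S → TB X0; X0 → TA X1; X1 → X S; X → TA X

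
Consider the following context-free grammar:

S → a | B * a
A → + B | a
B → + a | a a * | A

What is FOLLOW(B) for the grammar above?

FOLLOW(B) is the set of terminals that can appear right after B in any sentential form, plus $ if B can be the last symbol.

We compute FOLLOW(B) using the standard algorithm.
FOLLOW(S) starts with {$}.
FIRST(A) = {+, a}
FIRST(B) = {+, a}
FIRST(S) = {+, a}
FOLLOW(A) = {*}
FOLLOW(B) = {*}
FOLLOW(S) = {$}
Therefore, FOLLOW(B) = {*}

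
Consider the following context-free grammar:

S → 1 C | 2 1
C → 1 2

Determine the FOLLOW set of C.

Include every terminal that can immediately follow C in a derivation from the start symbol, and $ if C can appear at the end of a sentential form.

We compute FOLLOW(C) using the standard algorithm.
FOLLOW(S) starts with {$}.
FIRST(C) = {1}
FIRST(S) = {1, 2}
FOLLOW(C) = {$}
FOLLOW(S) = {$}
Therefore, FOLLOW(C) = {$}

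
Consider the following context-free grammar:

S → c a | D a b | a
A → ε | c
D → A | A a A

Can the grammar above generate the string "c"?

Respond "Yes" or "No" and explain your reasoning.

No - no valid derivation exists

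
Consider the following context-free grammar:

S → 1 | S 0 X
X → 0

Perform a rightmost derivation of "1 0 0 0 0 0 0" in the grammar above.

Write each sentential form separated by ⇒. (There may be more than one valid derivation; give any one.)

S ⇒ S 0 X ⇒ S 0 0 ⇒ S 0 X 0 0 ⇒ S 0 0 0 0 ⇒ S 0 X 0 0 0 0 ⇒ S 0 0 0 0 0 0 ⇒ 1 0 0 0 0 0 0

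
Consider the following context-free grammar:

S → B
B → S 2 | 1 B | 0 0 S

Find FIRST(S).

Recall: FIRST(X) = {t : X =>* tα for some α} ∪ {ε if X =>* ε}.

We compute FIRST(S) using the standard algorithm.
FIRST(B) = {0, 1}
FIRST(S) = {0, 1}
Therefore, FIRST(S) = {0, 1}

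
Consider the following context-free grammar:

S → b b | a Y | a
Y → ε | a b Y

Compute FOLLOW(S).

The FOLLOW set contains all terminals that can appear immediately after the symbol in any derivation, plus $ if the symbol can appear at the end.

We compute FOLLOW(S) using the standard algorithm.
FOLLOW(S) starts with {$}.
FIRST(S) = {a, b}
FIRST(Y) = {a, ε}
FOLLOW(S) = {$}
FOLLOW(Y) = {$}
Therefore, FOLLOW(S) = {$}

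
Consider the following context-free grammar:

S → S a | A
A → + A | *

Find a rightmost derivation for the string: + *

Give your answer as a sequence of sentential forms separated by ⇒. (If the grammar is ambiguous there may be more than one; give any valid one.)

S ⇒ A ⇒ + A ⇒ + *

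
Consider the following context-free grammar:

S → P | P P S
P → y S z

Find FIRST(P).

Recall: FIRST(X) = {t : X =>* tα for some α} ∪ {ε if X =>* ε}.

We compute FIRST(P) using the standard algorithm.
FIRST(P) = {y}
FIRST(S) = {y}
Therefore, FIRST(P) = {y}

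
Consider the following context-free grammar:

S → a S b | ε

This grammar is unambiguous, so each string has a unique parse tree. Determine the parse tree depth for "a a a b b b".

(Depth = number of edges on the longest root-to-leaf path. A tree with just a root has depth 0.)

4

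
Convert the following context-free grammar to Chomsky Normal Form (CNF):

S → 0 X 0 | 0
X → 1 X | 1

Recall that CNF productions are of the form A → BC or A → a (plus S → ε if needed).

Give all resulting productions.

T0 → 0; S → 0; T1 → 1; X → 1; S → T0 X0; X0 → X T0; X → T1 X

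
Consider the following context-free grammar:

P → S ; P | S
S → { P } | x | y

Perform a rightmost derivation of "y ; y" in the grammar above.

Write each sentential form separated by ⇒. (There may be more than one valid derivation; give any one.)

P ⇒ S ; P ⇒ S ; S ⇒ S ; y ⇒ y ; y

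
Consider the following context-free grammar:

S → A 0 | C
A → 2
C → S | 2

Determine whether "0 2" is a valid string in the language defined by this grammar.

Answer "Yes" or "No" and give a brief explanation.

No - no valid derivation exists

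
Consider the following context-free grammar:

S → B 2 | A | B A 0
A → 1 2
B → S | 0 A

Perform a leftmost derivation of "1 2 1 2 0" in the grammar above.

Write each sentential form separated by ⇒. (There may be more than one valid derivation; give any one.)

S ⇒ B A 0 ⇒ S A 0 ⇒ A A 0 ⇒ 1 2 A 0 ⇒ 1 2 1 2 0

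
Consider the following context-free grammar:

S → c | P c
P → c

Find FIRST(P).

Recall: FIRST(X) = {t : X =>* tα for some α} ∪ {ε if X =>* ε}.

We compute FIRST(P) using the standard algorithm.
FIRST(P) = {c}
FIRST(S) = {c}
Therefore, FIRST(P) = {c}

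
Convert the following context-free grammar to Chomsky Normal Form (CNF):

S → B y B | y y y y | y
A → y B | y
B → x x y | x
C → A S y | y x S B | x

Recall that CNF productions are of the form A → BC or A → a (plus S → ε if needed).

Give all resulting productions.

TY → y; S → y; A → y; TX → x; B → x; C → x; S → B X0; X0 → TY B; S → TY X1; X1 → TY X2; X2 → TY TY; A → TY B; B → TX X3; X3 → TX TY; C → A X4; X4 → S TY; C → TY X5; X5 → TX X6; X6 → S B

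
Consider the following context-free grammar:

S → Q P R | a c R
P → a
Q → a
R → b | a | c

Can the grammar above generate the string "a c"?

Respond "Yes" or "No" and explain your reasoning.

No - no valid derivation exists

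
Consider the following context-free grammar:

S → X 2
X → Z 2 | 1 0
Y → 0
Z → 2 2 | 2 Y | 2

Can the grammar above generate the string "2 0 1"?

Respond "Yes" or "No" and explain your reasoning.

No - no valid derivation exists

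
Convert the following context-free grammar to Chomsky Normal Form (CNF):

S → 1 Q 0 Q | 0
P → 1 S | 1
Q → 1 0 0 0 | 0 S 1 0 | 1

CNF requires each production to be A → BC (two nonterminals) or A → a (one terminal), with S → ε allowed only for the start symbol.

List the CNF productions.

T1 → 1; T0 → 0; S → 0; P → 1; Q → 1; S → T1 X0; X0 → Q X1; X1 → T0 Q; P → T1 S; Q → T1 X2; X2 → T0 X3; X3 → T0 T0; Q → T0 X4; X4 → S X5; X5 → T1 T0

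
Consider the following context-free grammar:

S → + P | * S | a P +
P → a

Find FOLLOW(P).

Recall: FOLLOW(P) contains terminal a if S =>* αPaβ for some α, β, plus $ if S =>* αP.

We compute FOLLOW(P) using the standard algorithm.
FOLLOW(S) starts with {$}.
FIRST(P) = {a}
FIRST(S) = {*, +, a}
FOLLOW(P) = {$, +}
FOLLOW(S) = {$}
Therefore, FOLLOW(P) = {$, +}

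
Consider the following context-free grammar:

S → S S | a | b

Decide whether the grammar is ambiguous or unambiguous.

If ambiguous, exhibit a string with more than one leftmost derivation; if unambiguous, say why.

Ambiguous - the string 'a a b a a' has two distinct leftmost derivations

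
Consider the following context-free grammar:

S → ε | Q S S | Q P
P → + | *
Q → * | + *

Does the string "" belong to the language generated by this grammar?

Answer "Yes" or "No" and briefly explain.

Yes - a valid derivation exists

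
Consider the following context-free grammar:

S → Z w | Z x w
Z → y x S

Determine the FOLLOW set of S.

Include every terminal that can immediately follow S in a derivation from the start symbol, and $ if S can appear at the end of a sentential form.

We compute FOLLOW(S) using the standard algorithm.
FOLLOW(S) starts with {$}.
FIRST(S) = {y}
FIRST(Z) = {y}
FOLLOW(S) = {$, w, x}
FOLLOW(Z) = {w, x}
Therefore, FOLLOW(S) = {$, w, x}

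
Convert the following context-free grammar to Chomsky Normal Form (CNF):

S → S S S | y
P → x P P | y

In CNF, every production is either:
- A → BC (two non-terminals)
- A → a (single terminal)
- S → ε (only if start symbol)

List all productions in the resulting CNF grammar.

S → y; TX → x; P → y; S → S X0; X0 → S S; P → TX X1; X1 → P P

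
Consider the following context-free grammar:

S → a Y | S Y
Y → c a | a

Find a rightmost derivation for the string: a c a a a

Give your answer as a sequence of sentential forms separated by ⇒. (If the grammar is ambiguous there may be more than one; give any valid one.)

S ⇒ S Y ⇒ S a ⇒ S Y a ⇒ S a a ⇒ a Y a a ⇒ a c a a a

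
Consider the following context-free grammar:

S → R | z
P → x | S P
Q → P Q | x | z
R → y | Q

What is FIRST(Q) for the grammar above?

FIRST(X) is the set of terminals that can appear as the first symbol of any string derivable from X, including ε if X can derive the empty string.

We compute FIRST(Q) using the standard algorithm.
FIRST(P) = {x, y, z}
FIRST(Q) = {x, y, z}
FIRST(R) = {x, y, z}
FIRST(S) = {x, y, z}
Therefore, FIRST(Q) = {x, y, z}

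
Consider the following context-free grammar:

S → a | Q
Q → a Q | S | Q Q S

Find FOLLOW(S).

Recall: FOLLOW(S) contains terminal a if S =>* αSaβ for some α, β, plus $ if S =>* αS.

We compute FOLLOW(S) using the standard algorithm.
FOLLOW(S) starts with {$}.
FIRST(Q) = {a}
FIRST(S) = {a}
FOLLOW(Q) = {$, a}
FOLLOW(S) = {$, a}
Therefore, FOLLOW(S) = {$, a}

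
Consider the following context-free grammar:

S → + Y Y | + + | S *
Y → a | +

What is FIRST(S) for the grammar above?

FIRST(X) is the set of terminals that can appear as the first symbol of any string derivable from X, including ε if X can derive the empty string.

We compute FIRST(S) using the standard algorithm.
FIRST(S) = {+}
FIRST(Y) = {+, a}
Therefore, FIRST(S) = {+}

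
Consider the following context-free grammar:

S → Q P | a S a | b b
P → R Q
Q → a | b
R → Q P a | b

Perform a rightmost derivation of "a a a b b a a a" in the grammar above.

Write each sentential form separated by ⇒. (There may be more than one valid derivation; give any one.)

S ⇒ a S a ⇒ a a S a a ⇒ a a a S a a a ⇒ a a a b b a a a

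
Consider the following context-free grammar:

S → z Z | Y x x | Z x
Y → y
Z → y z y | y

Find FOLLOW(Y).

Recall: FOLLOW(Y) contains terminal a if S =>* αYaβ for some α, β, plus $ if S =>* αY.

We compute FOLLOW(Y) using the standard algorithm.
FOLLOW(S) starts with {$}.
FIRST(S) = {y, z}
FIRST(Y) = {y}
FIRST(Z) = {y}
FOLLOW(S) = {$}
FOLLOW(Y) = {x}
FOLLOW(Z) = {$, x}
Therefore, FOLLOW(Y) = {x}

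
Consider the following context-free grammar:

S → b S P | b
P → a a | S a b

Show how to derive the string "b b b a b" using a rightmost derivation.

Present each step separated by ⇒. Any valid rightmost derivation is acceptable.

S ⇒ b S P ⇒ b S S a b ⇒ b S b a b ⇒ b b b a b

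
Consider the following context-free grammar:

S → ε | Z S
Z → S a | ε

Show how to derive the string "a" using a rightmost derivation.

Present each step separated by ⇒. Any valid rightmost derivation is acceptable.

S ⇒ Z S ⇒ Z ⇒ S a ⇒ a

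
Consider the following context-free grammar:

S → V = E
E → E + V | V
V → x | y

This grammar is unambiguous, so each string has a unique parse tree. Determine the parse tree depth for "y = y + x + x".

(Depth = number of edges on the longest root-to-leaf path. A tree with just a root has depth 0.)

5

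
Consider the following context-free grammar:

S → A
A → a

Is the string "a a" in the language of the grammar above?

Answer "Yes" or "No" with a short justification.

No - no valid derivation exists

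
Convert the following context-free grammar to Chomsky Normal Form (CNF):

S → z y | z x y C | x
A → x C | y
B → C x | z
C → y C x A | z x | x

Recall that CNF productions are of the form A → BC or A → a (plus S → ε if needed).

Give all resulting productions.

TZ → z; TY → y; TX → x; S → x; A → y; B → z; C → x; S → TZ TY; S → TZ X0; X0 → TX X1; X1 → TY C; A → TX C; B → C TX; C → TY X2; X2 → C X3; X3 → TX A; C → TZ TX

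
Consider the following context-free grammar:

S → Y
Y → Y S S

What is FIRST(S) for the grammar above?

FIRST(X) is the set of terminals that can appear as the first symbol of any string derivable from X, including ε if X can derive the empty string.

We compute FIRST(S) using the standard algorithm.
FIRST(S) = {}
FIRST(Y) = {}
Therefore, FIRST(S) = {}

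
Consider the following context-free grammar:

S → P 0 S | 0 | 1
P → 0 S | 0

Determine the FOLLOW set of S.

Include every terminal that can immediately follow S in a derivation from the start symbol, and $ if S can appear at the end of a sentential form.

We compute FOLLOW(S) using the standard algorithm.
FOLLOW(S) starts with {$}.
FIRST(P) = {0}
FIRST(S) = {0, 1}
FOLLOW(P) = {0}
FOLLOW(S) = {$, 0}
Therefore, FOLLOW(S) = {$, 0}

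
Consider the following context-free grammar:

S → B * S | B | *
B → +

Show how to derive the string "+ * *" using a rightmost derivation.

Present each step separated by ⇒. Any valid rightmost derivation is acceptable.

S ⇒ B * S ⇒ B * * ⇒ + * *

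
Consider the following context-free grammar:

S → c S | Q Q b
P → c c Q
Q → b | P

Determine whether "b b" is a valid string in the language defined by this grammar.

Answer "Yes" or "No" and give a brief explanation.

No - no valid derivation exists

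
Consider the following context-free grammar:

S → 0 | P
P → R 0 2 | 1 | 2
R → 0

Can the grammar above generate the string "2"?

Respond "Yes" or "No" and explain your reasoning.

Yes - a valid derivation exists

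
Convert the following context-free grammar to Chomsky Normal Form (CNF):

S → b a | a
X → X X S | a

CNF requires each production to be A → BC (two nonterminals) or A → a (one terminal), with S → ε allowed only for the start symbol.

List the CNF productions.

TB → b; TA → a; S → a; X → a; S → TB TA; X → X X0; X0 → X S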